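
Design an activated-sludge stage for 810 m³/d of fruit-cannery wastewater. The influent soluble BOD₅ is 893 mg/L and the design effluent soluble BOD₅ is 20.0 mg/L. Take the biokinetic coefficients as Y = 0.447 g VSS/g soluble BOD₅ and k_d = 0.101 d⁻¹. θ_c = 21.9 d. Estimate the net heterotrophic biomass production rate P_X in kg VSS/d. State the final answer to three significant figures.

The observed yield is Y_obs = Y/(1 + k_d·θ_c) = 0.447 / (1 + 0.101 × 21.9) = 0.447 / 3.212 = 0.1392 g VSS per g soluble BOD₅ removed.
ΔS = 893 − 20.0 = 873.0 mg/L, so the substrate removal rate is 810 × 873.0/1000 = 707.1 kg soluble BOD₅/d.
So the net sludge growth is P_X = 0.1392 × 707.1 = 98.41 kg VSS/d.

P_X ≈ 98.4 kg VSS/d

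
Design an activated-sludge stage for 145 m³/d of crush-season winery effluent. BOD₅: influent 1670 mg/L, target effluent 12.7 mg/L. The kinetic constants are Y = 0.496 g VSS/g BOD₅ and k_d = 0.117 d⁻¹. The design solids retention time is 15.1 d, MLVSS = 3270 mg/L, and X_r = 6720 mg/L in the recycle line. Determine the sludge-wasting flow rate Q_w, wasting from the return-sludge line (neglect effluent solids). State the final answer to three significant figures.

Q_w ≈ 6.41 m³/d

Steady-state biomass mass balance: V·X·(1 + k_d·θ_c) = Y·Q·(S₀ − S)·θ_c, so V = 0.496 × 145 × (1670 − 12.7) × 15.1 / [3270 × (1 + 0.117 × 15.1)] = 1.8×10^6 / 9047 = 198.9 m³.
Wasting from the return line (neglecting effluent solids): Q_w = V·X / (θ_c·X_r) = 198.9 × 3270 / (15.1 × 6720) = 6.411 m³/d.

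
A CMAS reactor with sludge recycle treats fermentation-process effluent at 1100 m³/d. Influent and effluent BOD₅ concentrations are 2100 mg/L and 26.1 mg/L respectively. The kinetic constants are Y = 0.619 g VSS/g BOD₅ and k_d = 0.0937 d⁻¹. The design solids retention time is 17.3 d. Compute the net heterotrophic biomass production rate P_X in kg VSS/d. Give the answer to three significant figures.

P_X ≈ 539 kg VSS/d

Correct the yield for decay: Y_obs = Y/(1 + k_d θ_c) = 0.619 / (1 + 0.0937 × 17.3) = 0.619 / 2.621 = 0.2362.
Mass of BOD₅ removed per day: Q(S₀ − S) = 1100 × 2074 g/m³ = 2281 kg/d.
So the net sludge growth is P_X = 0.2362 × 2281 = 538.8 kg VSS/d.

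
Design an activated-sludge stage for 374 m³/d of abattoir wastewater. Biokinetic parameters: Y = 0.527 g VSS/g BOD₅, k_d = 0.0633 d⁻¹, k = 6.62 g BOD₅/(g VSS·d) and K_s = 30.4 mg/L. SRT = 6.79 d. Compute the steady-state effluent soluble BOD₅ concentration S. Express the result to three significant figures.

From the Monod/SRT balance for a CMAS, S = K_s·(1+k_d θ_c)/[θ_c·(Y k − k_d) − 1] = 30.4 × (1 + 0.0633 × 6.79) / [6.79 × (0.527 × 6.62 − 0.0633) − 1] = 43.47 / 22.26 = 1.953 mg/L.

S ≈ 1.95 mg/L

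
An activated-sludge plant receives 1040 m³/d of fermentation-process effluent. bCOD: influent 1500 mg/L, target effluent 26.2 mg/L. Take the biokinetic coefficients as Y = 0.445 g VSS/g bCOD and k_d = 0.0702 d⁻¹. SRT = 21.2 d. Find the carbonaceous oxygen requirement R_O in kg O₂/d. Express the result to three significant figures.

R_O ≈ 1140 kg O₂/d

The observed yield is Y_obs = Y/(1 + k_d·θ_c) = 0.445 / (1 + 0.0702 × 21.2) = 0.445 / 2.488 = 0.1788 g VSS per g bCOD removed.
Substrate removed = Q·(S₀ − S) = 1040 m³/d × (1500 − 26.2) g/m³ = 1.53×10^6 g/d = 1533 kg/d.
Net sludge production P_X = 0.1788 × 1533 = 274.1 kg VSS/d.
Carbonaceous O₂ demand = substrate oxidised − cell-mass equivalent = 1533 − 1.42 × 274.1 = 1144 kg O₂/d.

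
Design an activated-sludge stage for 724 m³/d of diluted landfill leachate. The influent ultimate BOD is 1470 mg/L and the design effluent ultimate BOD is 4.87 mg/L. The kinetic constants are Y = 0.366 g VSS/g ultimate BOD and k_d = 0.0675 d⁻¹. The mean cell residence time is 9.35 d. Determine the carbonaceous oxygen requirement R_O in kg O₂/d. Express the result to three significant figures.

R_O ≈ 723 kg O₂/d

Y_obs = Y / (1 + k_d θ_c) = 0.366 / (1 + 0.0675 × 9.35) = 0.366 / 1.631 = 0.2244.
Substrate removed = Q·(S₀ − S) = 724 m³/d × (1470 − 4.87) g/m³ = 1.06×10^6 g/d = 1061 kg/d.
P_X = Y_obs·Q·(S₀ − S) = 0.2244 × 1061 = 238.0 kg VSS/d.
R_O = Q·(S₀ − S) − 1.42·P_X = 1061 − 1.42 × 238.0 = 722.8 kg O₂/d.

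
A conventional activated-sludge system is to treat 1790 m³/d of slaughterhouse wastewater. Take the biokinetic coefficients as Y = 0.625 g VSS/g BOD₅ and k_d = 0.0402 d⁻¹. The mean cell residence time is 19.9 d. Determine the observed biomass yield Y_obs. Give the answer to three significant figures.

Y_obs = Y / (1 + k_d θ_c) = 0.625 / (1 + 0.0402 × 19.9) = 0.625 / 1.800 = 0.3472.

Y_obs ≈ 0.347 g VSS/g BOD₅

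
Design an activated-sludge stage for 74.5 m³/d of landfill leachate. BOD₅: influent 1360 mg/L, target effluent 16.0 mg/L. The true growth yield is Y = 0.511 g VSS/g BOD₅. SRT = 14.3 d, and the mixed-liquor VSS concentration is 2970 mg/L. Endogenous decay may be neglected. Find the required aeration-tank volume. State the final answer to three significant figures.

With k_d = 0 the design equation reduces to V = Y Q (S₀−S) θ_c / X = 0.511 × 74.5 × (1360 − 16.0) × 14.3 / 2970 = 246.4 m³.

V ≈ 246 m³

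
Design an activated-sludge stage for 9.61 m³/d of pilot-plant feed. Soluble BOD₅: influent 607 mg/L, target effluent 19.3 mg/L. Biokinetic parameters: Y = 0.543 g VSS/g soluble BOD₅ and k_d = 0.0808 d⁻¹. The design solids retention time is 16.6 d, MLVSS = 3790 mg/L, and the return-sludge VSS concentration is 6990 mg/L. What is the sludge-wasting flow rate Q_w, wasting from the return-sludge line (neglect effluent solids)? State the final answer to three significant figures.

Steady-state biomass mass balance: V·X·(1 + k_d·θ_c) = Y·Q·(S₀ − S)·θ_c, so V = 0.543 × 9.61 × (607 − 19.3) × 16.6 / [3790 × (1 + 0.0808 × 16.6)] = 5.09×10^4 / 8873 = 5.737 m³.
θ_c = V·X/(Q_w·X_r) when wasting from the recycle, so Q_w = V·X/(θ_c·X_r) = 5.737 × 3790 / (16.6 × 6990) = 0.1874 m³/d.

Q_w ≈ 0.187 m³/d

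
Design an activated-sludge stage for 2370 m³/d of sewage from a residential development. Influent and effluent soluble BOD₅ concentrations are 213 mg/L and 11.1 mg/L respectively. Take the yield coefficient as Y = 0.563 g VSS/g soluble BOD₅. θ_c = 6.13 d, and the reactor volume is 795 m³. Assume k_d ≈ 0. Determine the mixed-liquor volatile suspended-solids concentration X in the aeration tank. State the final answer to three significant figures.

X ≈ 2080 mg/L

Without decay, X = Y Q (S₀−S) θ_c / V = 0.563 × 2370 × (213 − 11.1) × 6.13 / 795 = 2077 mg/L.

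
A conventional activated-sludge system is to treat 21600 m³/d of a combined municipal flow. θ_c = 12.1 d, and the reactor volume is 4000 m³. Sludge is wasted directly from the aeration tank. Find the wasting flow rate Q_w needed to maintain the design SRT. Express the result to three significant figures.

Q_w ≈ 331 m³/d

With mixed-liquor wasting, θ_c = V/Q_w, so Q_w = V/θ_c = 4000/12.1 = 330.6 m³/d.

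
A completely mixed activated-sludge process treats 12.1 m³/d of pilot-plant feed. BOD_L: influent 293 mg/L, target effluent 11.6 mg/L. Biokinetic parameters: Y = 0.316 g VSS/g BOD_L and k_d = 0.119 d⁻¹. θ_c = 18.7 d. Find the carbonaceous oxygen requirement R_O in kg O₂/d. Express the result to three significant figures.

Observed yield with endogenous decay: Y_obs = Y / (1 + k_d·θ_c) = 0.316 / (1 + 0.119 × 18.7) = 0.316 / 3.225 = 0.09798 g VSS/g BOD_L.
Q·(S₀ − S) = 12.1 × (293 − 11.6) × 10⁻³ = 3.405 kg/d removed.
P_X = Y_obs·Q·(S₀ − S) = 0.09798 × 3.405 = 0.3336 kg VSS/d.
R_O = Q·ΔS − 1.42 P_X = 3.405 − 0.4737 = 2.931 kg O₂/d.

R_O ≈ 2.93 kg O₂/d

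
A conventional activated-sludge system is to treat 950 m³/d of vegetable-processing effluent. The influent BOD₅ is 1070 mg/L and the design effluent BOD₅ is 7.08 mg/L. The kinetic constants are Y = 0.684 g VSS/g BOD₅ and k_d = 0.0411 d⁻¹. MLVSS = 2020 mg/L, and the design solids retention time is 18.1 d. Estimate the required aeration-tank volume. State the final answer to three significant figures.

V ≈ 3550 m³

Steady-state biomass mass balance: V·X·(1 + k_d·θ_c) = Y·Q·(S₀ − S)·θ_c, so V = 0.684 × 950 × (1070 − 7.08) × 18.1 / [2020 × (1 + 0.0411 × 18.1)] = 1.25×10^7 / 3523 = 3549 m³.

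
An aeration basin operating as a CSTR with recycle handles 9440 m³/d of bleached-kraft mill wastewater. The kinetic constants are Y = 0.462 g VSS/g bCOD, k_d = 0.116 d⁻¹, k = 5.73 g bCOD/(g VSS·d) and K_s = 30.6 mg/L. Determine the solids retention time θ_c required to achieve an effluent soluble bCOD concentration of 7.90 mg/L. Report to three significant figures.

Specific growth rate at S = 7.90 mg/L: μ = YkS/(K_s+S) = 0.462·5.73·7.90/(30.6+7.90) = 0.5432 d⁻¹.
Then 1/θ_c = μ − k_d = 0.5432 − 0.116 = 0.4272 d⁻¹, giving θ_c = 2.341 d.

θ_c ≈ 2.34 d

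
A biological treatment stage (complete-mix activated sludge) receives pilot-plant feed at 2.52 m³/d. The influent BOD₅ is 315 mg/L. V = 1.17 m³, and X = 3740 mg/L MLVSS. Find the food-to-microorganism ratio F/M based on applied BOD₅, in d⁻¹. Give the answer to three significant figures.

Food-to-microorganism ratio F/M = Q S₀ / (V X) = 2.52 × 315 / (1.170 × 3740) = 0.1814 d⁻¹.

F/M ≈ 0.181 d⁻¹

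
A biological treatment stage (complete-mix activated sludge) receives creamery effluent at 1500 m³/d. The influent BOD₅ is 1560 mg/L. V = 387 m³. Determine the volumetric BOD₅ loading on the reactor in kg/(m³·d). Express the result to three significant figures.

L_v ≈ 6.05 kg BOD₅/(m³·d)

L_v = Q S₀ / V = 1500 × 1560 × 10⁻³ / 387.0 = 6.047 kg/(m³·d).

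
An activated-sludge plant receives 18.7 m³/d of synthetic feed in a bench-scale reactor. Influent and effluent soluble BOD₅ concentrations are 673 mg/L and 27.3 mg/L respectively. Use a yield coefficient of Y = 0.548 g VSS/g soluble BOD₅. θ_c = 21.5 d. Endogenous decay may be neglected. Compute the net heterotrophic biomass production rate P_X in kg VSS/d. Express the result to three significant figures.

Since k_d ≈ 0, Y_obs = Y = 0.548 g VSS/g soluble BOD₅.
Substrate removed = Q·(S₀ − S) = 18.7 m³/d × (673 − 27.3) g/m³ = 1.21×10^4 g/d = 12.07 kg/d.
So the net sludge growth is P_X = 0.5480 × 12.07 = 6.617 kg VSS/d.

P_X ≈ 6.62 kg VSS/d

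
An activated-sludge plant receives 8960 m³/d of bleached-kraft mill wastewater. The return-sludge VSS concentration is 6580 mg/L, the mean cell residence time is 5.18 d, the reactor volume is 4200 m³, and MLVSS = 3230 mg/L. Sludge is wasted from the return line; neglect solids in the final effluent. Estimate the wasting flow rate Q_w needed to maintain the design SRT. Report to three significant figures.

Q_w ≈ 398 m³/d

θ_c = V·X/(Q_w·X_r) when wasting from the recycle, so Q_w = V·X/(θ_c·X_r) = 4200 × 3230 / (5.18 × 6580) = 398.0 m³/d.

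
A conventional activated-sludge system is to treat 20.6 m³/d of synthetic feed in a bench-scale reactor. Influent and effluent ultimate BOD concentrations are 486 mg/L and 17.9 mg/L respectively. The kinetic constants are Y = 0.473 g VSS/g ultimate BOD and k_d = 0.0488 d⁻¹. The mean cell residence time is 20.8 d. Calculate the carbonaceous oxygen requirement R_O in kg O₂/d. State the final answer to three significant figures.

R_O ≈ 6.43 kg O₂/d

Correct the yield for decay: Y_obs = Y/(1 + k_d θ_c) = 0.473 / (1 + 0.0488 × 20.8) = 0.473 / 2.015 = 0.2347.
ΔS = 486 − 17.9 = 468.1 mg/L, so the substrate removal rate is 20.6 × 468.1/1000 = 9.643 kg ultimate BOD/d.
Biomass synthesised: P_X = Y_obs × 9.643 = 2.264 kg VSS/d.
Carbonaceous O₂ demand = substrate oxidised − cell-mass equivalent = 9.643 − 1.42 × 2.264 = 6.429 kg O₂/d.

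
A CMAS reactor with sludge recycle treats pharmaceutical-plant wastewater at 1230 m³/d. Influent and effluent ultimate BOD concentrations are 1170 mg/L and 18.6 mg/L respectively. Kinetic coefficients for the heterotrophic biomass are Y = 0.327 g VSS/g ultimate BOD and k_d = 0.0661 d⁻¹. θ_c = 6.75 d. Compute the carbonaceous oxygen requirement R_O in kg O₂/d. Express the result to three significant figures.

R_O ≈ 961 kg O₂/d

The observed yield is Y_obs = Y/(1 + k_d·θ_c) = 0.327 / (1 + 0.0661 × 6.75) = 0.327 / 1.446 = 0.2261 g VSS per g ultimate BOD removed.
Q·(S₀ − S) = 1230 × (1170 − 18.6) × 10⁻³ = 1416 kg/d removed.
Net sludge production P_X = 0.2261 × 1416 = 320.2 kg VSS/d.
R_O = Q·ΔS − 1.42 P_X = 1416 − 454.7 = 961.5 kg O₂/d.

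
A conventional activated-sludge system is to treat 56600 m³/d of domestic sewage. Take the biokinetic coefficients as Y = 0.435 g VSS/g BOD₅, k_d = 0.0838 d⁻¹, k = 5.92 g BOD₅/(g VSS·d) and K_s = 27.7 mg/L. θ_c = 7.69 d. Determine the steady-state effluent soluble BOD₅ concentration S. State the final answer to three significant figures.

S ≈ 2.51 mg/L

Effluent substrate depends only on kinetics and SRT: S = K_s(1 + k_d θ_c) / [θ_c(Yk − k_d) − 1] = 27.7 × (1 + 0.0838 × 7.69) / [7.69 × (0.435 × 5.92 − 0.0838) − 1] = 45.55 / 18.16 = 2.508 mg/L.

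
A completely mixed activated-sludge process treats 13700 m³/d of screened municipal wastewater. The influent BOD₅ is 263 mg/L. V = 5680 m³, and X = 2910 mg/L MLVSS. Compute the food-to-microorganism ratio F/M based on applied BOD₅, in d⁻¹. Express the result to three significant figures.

F/M ≈ 0.218 d⁻¹

F/M = Q·S₀ / (V·X) = 13700 × 263 / (5680 × 2910) = 0.2180 g BOD₅·(g VSS·d)⁻¹.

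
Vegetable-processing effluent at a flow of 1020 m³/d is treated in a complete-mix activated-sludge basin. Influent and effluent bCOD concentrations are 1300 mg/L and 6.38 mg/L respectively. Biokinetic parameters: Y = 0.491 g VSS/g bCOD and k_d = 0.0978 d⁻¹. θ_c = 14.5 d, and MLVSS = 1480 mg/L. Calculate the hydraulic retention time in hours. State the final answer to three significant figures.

Rearranging the biomass balance for a CMAS with decay, V = Y·Q·ΔS·θ_c / [X·(1+k_d θ_c)] = 0.491 × 1020 × (1300 − 6.38) × 14.5 / [1480 × (1 + 0.0978 × 14.5)] = 9.39×10^6 / 3579 = 2625 m³.
τ = V/Q = 2625/1020 = 2.573 d, or 61.76 h.

τ ≈ 61.8 h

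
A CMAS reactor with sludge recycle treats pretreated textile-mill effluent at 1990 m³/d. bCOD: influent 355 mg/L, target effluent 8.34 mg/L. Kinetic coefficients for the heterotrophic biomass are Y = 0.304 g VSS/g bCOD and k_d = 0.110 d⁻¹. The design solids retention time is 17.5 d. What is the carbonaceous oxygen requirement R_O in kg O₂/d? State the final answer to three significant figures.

R_O ≈ 588 kg O₂/d

Correct the yield for decay: Y_obs = Y/(1 + k_d θ_c) = 0.304 / (1 + 0.110 × 17.5) = 0.304 / 2.925 = 0.1039.
Q·(S₀ − S) = 1990 × (355 − 8.34) × 10⁻³ = 689.9 kg/d removed.
Net sludge production P_X = 0.1039 × 689.9 = 71.70 kg VSS/d.
R_O = Q·(S₀ − S) − 1.42·P_X = 689.9 − 1.42 × 71.70 = 588.0 kg O₂/d.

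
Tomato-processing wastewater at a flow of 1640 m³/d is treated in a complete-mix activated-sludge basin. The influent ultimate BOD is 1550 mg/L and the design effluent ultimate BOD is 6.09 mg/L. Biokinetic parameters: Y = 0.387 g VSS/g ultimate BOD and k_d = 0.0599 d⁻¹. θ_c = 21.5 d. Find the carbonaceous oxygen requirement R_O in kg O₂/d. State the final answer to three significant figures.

R_O ≈ 1920 kg O₂/d

Correct the yield for decay: Y_obs = Y/(1 + k_d θ_c) = 0.387 / (1 + 0.0599 × 21.5) = 0.387 / 2.288 = 0.1692.
Q·(S₀ − S) = 1640 × (1550 − 6.09) × 10⁻³ = 2532 kg/d removed.
Biomass synthesised: P_X = Y_obs × 2532 = 428.3 kg VSS/d.
R_O = Q·(S₀ − S) − 1.42·P_X = 2532 − 1.42 × 428.3 = 1924 kg O₂/d.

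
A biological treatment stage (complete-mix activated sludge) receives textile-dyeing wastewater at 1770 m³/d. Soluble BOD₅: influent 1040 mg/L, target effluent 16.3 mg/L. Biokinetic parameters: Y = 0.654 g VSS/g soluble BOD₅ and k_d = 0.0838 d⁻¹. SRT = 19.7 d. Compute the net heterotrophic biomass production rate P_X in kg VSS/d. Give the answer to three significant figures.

Correct the yield for decay: Y_obs = Y/(1 + k_d θ_c) = 0.654 / (1 + 0.0838 × 19.7) = 0.654 / 2.651 = 0.2467.
Q·(S₀ − S) = 1770 × (1040 − 16.3) × 10⁻³ = 1812 kg/d removed.
So the net sludge growth is P_X = 0.2467 × 1812 = 447.0 kg VSS/d.

P_X ≈ 447 kg VSS/d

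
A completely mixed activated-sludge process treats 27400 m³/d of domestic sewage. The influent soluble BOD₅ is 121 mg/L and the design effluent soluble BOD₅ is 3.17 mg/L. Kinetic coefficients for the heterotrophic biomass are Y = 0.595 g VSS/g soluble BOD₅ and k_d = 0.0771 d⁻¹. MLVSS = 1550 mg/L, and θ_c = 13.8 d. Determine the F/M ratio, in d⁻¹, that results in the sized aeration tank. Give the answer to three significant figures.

Steady-state biomass mass balance: V·X·(1 + k_d·θ_c) = Y·Q·(S₀ − S)·θ_c, so V = 0.595 × 27400 × (121 − 3.17) × 13.8 / [1550 × (1 + 0.0771 × 13.8)] = 2.65×10^7 / 3199 = 8286 m³.
Food-to-microorganism ratio F/M = Q S₀ / (V X) = 27400 × 121 / (8286 × 1550) = 0.2581 d⁻¹.

F/M ≈ 0.258 d⁻¹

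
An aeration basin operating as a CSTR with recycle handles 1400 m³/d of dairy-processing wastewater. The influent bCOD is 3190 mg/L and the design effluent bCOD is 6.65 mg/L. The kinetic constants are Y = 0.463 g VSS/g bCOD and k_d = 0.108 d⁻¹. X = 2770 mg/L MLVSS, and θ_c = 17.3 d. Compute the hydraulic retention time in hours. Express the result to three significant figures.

τ ≈ 77.0 h

From the SRT design equation V = Y Q (S₀−S) θ_c / [X (1 + k_d θ_c)] = 0.463 × 1400 × (3190 − 6.65) × 17.3 / [2770 × (1 + 0.108 × 17.3)] = 3.57×10^7 / 7945 = 4493 m³.
HRT = V/Q = 4493 m³ / 1400 m³·d⁻¹ = 3.209 d × 24 = 77.02 h.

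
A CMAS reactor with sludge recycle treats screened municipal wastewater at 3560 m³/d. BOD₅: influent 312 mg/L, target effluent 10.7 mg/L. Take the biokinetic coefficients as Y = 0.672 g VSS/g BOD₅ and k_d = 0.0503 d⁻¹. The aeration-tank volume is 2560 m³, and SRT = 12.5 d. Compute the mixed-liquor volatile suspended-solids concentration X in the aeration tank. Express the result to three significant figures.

X ≈ 2160 mg/L

X = Y·Q·ΔS·θ_c / [V·(1 + k_d θ_c)] = 0.672 × 3560 × (312 − 10.7) × 12.5 / [2560 × (1 + 0.0503 × 12.5)] = 2161 mg/L.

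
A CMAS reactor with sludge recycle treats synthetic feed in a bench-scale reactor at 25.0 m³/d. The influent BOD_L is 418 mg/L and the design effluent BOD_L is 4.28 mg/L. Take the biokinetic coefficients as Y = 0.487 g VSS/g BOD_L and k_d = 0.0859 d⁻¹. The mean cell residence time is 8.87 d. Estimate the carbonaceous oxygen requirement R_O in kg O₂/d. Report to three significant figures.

Y_obs = Y / (1 + k_d θ_c) = 0.487 / (1 + 0.0859 × 8.87) = 0.487 / 1.762 = 0.2764.
ΔS = 418 − 4.28 = 413.7 mg/L, so the substrate removal rate is 25.0 × 413.7/1000 = 10.34 kg BOD_L/d.
Biomass synthesised: P_X = Y_obs × 10.34 = 2.859 kg VSS/d.
R_O = Q·(S₀ − S) − 1.42·P_X = 10.34 − 1.42 × 2.859 = 6.283 kg O₂/d.

R_O ≈ 6.28 kg O₂/d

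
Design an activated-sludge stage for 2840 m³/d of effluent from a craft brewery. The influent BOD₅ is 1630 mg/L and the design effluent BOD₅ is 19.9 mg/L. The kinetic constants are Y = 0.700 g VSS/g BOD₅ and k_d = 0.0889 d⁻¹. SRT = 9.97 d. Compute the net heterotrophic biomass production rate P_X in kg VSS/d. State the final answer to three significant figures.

P_X ≈ 1700 kg VSS/d

Observed yield with endogenous decay: Y_obs = Y / (1 + k_d·θ_c) = 0.700 / (1 + 0.0889 × 9.97) = 0.700 / 1.886 = 0.3711 g VSS/g BOD₅.
Mass of BOD₅ removed per day: Q(S₀ − S) = 2840 × 1610 g/m³ = 4573 kg/d.
Biomass produced: P_X = Y_obs·Q·ΔS = 0.3711 × 4573 ≈ 1697 kg VSS/d.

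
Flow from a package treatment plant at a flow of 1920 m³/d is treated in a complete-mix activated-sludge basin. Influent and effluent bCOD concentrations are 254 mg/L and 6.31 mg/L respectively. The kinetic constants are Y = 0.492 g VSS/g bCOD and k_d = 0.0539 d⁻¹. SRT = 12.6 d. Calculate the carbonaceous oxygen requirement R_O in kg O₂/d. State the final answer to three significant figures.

Correct the yield for decay: Y_obs = Y/(1 + k_d θ_c) = 0.492 / (1 + 0.0539 × 12.6) = 0.492 / 1.679 = 0.2930.
Substrate removed = Q·(S₀ − S) = 1920 m³/d × (254 − 6.31) g/m³ = 4.76×10^5 g/d = 475.6 kg/d.
Biomass synthesised: P_X = Y_obs × 475.6 = 139.3 kg VSS/d.
Carbonaceous O₂ demand = substrate oxidised − cell-mass equivalent = 475.6 − 1.42 × 139.3 = 277.7 kg O₂/d.

R_O ≈ 278 kg O₂/d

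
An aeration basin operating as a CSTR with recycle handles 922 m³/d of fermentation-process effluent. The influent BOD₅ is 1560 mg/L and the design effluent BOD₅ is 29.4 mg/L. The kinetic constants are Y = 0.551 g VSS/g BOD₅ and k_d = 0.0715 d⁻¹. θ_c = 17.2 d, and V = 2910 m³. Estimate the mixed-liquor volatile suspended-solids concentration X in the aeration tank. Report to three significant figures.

X ≈ 2060 mg/L

From V·X·(1 + k_d·θ_c) = Y·Q·(S₀ − S)·θ_c: X = 0.551 × 922 × (1560 − 29.4) × 17.2 / [2910 × (1 + 0.0715 × 17.2)] = 2061 mg/L.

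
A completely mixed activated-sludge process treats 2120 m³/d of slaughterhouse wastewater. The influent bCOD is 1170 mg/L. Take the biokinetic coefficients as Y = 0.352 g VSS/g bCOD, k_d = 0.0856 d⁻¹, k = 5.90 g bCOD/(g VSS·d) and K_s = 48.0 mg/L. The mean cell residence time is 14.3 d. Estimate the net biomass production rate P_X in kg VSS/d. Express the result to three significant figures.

From the Monod/SRT balance for a CMAS, S = K_s·(1+k_d θ_c)/[θ_c·(Y k − k_d) − 1] = 48.0 × (1 + 0.0856 × 14.3) / [14.3 × (0.352 × 5.90 − 0.0856) − 1] = 106.8 / 27.47 = 3.886 mg/L.
Y_obs = Y / (1 + k_d θ_c) = 0.352 / (1 + 0.0856 × 14.3) = 0.352 / 2.224 = 0.1583.
Mass of bCOD removed per day: Q(S₀ − S) = 2120 × 1166 g/m³ = 2472 kg/d.
Biomass produced: P_X = Y_obs·Q·ΔS = 0.1583 × 2472 ≈ 391.3 kg VSS/d.

P_X ≈ 391 kg VSS/d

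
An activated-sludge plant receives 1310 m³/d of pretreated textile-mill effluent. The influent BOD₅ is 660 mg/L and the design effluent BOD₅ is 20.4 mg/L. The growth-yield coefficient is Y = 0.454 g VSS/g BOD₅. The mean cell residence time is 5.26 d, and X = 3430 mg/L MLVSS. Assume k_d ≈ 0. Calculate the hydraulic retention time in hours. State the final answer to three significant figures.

τ ≈ 10.7 h

Biomass mass balance (decay neglected): V·X = Y·Q·(S₀ − S)·θ_c, so V = 0.454 × 1310 × (660 − 20.4) × 5.26 / 3430 = 583.3 m³.
HRT = V/Q = 583.3 m³ / 1310 m³·d⁻¹ = 0.4453 d × 24 = 10.69 h.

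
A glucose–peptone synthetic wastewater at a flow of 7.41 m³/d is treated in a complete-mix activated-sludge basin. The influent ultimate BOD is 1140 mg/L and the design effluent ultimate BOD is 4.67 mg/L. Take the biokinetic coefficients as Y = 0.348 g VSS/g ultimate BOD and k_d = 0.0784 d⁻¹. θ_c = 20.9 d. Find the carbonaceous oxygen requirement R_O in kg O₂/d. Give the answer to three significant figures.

Observed yield with endogenous decay: Y_obs = Y / (1 + k_d·θ_c) = 0.348 / (1 + 0.0784 × 20.9) = 0.348 / 2.639 = 0.1319 g VSS/g ultimate BOD.
Q·(S₀ − S) = 7.41 × (1140 − 4.67) × 10⁻³ = 8.413 kg/d removed.
P_X = Y_obs·Q·(S₀ − S) = 0.1319 × 8.413 = 1.110 kg VSS/d.
R_O = Q·(S₀ − S) − 1.42·P_X = 8.413 − 1.42 × 1.110 = 6.837 kg O₂/d.

R_O ≈ 6.84 kg O₂/d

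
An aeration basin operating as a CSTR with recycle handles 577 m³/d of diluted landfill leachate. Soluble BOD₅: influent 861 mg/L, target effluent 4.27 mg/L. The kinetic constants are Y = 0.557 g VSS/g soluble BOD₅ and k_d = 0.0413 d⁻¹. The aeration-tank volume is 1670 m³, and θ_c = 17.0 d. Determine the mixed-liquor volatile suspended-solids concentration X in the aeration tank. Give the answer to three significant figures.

X ≈ 1650 mg/L

Solving the biomass balance for X: X = Y Q (S₀−S) θ_c / [V (1+k_d θ_c)] = 0.557 × 577 × (861 − 4.27) × 17.0 / [1670 × (1 + 0.0413 × 17.0)] = 1647 mg/L.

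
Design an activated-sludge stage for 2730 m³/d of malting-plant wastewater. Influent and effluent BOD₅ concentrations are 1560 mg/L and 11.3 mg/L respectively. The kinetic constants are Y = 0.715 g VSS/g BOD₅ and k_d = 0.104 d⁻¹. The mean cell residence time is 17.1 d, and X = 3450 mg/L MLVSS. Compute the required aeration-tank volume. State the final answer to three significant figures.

V ≈ 5390 m³

Rearranging the biomass balance for a CMAS with decay, V = Y·Q·ΔS·θ_c / [X·(1+k_d θ_c)] = 0.715 × 2730 × (1560 − 11.3) × 17.1 / [3450 × (1 + 0.104 × 17.1)] = 5.17×10^7 / 9585 = 5393 m³.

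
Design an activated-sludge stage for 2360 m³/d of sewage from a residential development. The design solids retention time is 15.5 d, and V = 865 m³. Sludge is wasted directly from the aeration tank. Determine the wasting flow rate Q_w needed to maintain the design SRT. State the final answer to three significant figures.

For wasting at MLVSS concentration, Q_w = V/θ_c = 865.0/15.5 = 55.81 m³/d.

Q_w ≈ 55.8 m³/d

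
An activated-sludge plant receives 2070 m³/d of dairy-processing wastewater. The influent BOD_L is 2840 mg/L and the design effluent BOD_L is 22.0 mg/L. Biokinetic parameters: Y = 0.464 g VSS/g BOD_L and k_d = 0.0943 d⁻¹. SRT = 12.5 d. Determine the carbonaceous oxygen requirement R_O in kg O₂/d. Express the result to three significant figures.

R_O ≈ 4070 kg O₂/d

Correct the yield for decay: Y_obs = Y/(1 + k_d θ_c) = 0.464 / (1 + 0.0943 × 12.5) = 0.464 / 2.179 = 0.2130.
Q·(S₀ − S) = 2070 × (2840 − 22.0) × 10⁻³ = 5833 kg/d removed.
P_X = Y_obs·Q·(S₀ − S) = 0.2130 × 5833 = 1242 kg VSS/d.
R_O = Q·ΔS − 1.42 P_X = 5833 − 1764 = 4069 kg O₂/d.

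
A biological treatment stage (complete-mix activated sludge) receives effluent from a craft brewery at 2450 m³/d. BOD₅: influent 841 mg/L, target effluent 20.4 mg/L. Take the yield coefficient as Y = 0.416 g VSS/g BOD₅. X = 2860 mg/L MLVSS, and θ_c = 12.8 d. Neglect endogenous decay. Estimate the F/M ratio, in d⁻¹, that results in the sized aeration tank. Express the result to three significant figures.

V·X = Y·Q·ΔS·θ_c gives V = 0.416 × 2450 × (841 − 20.4) × 12.8 / 2860 = 3743 m³.
Food-to-microorganism ratio F/M = Q S₀ / (V X) = 2450 × 841 / (3743 × 2860) = 0.1925 d⁻¹.

F/M ≈ 0.192 d⁻¹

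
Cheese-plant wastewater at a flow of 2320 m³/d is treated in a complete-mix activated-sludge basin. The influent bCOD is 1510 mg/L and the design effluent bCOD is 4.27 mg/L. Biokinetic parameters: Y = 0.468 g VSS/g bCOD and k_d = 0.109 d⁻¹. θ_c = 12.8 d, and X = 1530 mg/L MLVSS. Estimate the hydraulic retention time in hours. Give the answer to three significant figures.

τ ≈ 59.1 h

From the SRT design equation V = Y Q (S₀−S) θ_c / [X (1 + k_d θ_c)] = 0.468 × 2320 × (1510 − 4.27) × 12.8 / [1530 × (1 + 0.109 × 12.8)] = 2.09×10^7 / 3665 = 5710 m³.
τ = V/Q = 5710/2320 = 2.461 d, or 59.07 h.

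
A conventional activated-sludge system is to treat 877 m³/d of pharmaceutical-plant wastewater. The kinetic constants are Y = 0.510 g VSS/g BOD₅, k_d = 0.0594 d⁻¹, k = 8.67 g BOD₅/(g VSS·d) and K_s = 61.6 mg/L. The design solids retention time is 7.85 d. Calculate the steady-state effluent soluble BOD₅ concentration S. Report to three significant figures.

S ≈ 2.72 mg/L

From the Monod/SRT balance for a CMAS, S = K_s·(1+k_d θ_c)/[θ_c·(Y k − k_d) − 1] = 61.6 × (1 + 0.0594 × 7.85) / [7.85 × (0.510 × 8.67 − 0.0594) − 1] = 90.32 / 33.24 = 2.717 mg/L.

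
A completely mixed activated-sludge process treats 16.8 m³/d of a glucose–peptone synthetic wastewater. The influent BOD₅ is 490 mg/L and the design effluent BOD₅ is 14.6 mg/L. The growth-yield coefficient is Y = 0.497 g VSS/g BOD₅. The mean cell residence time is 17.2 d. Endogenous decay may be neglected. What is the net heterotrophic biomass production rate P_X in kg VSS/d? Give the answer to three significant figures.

P_X ≈ 3.97 kg VSS/d

Since k_d ≈ 0, Y_obs = Y = 0.497 g VSS/g BOD₅.
ΔS = 490 − 14.6 = 475.4 mg/L, so the substrate removal rate is 16.8 × 475.4/1000 = 7.987 kg BOD₅/d.
Net biomass production P_X = Y_obs × Q·(S₀ − S) = 0.4970 × 7.987 = 3.969 kg VSS/d.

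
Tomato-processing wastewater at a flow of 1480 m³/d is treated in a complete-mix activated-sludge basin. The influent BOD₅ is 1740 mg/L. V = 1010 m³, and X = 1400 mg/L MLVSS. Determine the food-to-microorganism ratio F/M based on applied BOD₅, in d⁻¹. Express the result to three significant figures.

F/M = applied load / biomass = Q·S₀/(V·X) = 1480 × 1740 / (1010 × 1400) = 1.821 d⁻¹.

F/M ≈ 1.82 d⁻¹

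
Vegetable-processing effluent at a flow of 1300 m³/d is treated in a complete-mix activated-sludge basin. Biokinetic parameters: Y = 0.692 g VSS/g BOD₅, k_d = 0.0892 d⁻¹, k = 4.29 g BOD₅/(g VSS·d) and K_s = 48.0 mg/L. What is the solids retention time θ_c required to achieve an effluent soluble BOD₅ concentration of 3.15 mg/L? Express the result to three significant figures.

θ_c ≈ 10.7 d

From 1/θ_c = Y·k·S/(K_s + S) − k_d: Y·k·S/(K_s+S) = 0.692 × 4.29 × 3.15 / (48.0 + 3.15) = 0.1828 d⁻¹.
1/θ_c = 0.1828 − 0.0892 = 0.09362 d⁻¹, so θ_c = 10.68 d.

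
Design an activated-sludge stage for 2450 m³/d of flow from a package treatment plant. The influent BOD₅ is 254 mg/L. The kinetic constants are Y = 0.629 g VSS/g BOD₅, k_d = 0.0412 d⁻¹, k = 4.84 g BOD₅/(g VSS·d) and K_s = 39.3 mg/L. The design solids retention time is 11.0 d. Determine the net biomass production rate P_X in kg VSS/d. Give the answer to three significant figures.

Effluent substrate depends only on kinetics and SRT: S = K_s(1 + k_d θ_c) / [θ_c(Yk − k_d) − 1] = 39.3 × (1 + 0.0412 × 11.0) / [11.0 × (0.629 × 4.84 − 0.0412) − 1] = 57.11 / 32.03 = 1.783 mg/L.
Observed yield with endogenous decay: Y_obs = Y / (1 + k_d·θ_c) = 0.629 / (1 + 0.0412 × 11.0) = 0.629 / 1.453 = 0.4328 g VSS/g BOD₅.
ΔS = 254 − 1.78 = 252.2 mg/L, so the substrate removal rate is 2450 × 252.2/1000 = 617.9 kg BOD₅/d.
Net biomass production P_X = Y_obs × Q·(S₀ − S) = 0.4328 × 617.9 = 267.5 kg VSS/d.

P_X ≈ 267 kg VSS/d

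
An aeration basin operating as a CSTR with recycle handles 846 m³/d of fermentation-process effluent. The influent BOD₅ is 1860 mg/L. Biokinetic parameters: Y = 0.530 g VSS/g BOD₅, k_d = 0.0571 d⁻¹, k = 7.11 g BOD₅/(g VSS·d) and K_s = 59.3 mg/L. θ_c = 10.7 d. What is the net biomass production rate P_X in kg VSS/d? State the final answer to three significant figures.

Effluent substrate depends only on kinetics and SRT: S = K_s(1 + k_d θ_c) / [θ_c(Yk − k_d) − 1] = 59.3 × (1 + 0.0571 × 10.7) / [10.7 × (0.530 × 7.11 − 0.0571) − 1] = 95.53 / 38.71 = 2.468 mg/L.
The observed yield is Y_obs = Y/(1 + k_d·θ_c) = 0.530 / (1 + 0.0571 × 10.7) = 0.530 / 1.611 = 0.3290 g VSS per g BOD₅ removed.
Substrate removed = Q·(S₀ − S) = 846 m³/d × (1860 − 2.47) g/m³ = 1.57×10^6 g/d = 1571 kg/d.
P_X = Y_obs · Q(S₀ − S) = 0.3290 × 1571 = 517.0 kg VSS/d.

P_X ≈ 517 kg VSS/d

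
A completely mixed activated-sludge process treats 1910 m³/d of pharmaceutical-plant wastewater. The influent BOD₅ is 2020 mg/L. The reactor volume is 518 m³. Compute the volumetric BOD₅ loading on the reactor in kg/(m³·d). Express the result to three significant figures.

L_v = Q S₀ / V = 1910 × 2020 × 10⁻³ / 518.0 = 7.448 kg/(m³·d).

L_v ≈ 7.45 kg BOD₅/(m³·d)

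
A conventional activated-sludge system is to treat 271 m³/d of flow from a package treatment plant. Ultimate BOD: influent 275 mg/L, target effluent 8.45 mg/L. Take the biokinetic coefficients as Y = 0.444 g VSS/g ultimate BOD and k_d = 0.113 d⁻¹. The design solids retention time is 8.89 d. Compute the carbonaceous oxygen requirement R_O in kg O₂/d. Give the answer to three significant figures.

The observed yield is Y_obs = Y/(1 + k_d·θ_c) = 0.444 / (1 + 0.113 × 8.89) = 0.444 / 2.005 = 0.2215 g VSS per g ultimate BOD removed.
Substrate removed = Q·(S₀ − S) = 271 m³/d × (275 − 8.45) g/m³ = 7.22×10^4 g/d = 72.24 kg/d.
Biomass synthesised: P_X = Y_obs × 72.24 = 16.00 kg VSS/d.
Carbonaceous O₂ demand = substrate oxidised − cell-mass equivalent = 72.24 − 1.42 × 16.00 = 49.52 kg O₂/d.

R_O ≈ 49.5 kg O₂/d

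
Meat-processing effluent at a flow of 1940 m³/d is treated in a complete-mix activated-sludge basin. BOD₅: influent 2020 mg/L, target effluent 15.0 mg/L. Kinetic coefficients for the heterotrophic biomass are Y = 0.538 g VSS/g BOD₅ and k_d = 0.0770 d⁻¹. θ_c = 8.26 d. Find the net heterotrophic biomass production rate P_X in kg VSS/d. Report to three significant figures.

Observed yield with endogenous decay: Y_obs = Y / (1 + k_d·θ_c) = 0.538 / (1 + 0.0770 × 8.26) = 0.538 / 1.636 = 0.3288 g VSS/g BOD₅.
Substrate removed = Q·(S₀ − S) = 1940 m³/d × (2020 − 15.0) g/m³ = 3.89×10^6 g/d = 3890 kg/d.
P_X = Y_obs · Q(S₀ − S) = 0.3288 × 3890 = 1279 kg VSS/d.

P_X ≈ 1280 kg VSS/d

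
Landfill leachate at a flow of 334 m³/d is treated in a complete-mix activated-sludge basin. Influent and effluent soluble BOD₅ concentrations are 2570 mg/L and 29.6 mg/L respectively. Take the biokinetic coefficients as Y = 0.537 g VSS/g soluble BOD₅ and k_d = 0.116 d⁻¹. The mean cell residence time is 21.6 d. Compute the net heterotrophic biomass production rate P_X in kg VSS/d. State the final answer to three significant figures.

P_X ≈ 130 kg VSS/d

Y_obs = Y / (1 + k_d θ_c) = 0.537 / (1 + 0.116 × 21.6) = 0.537 / 3.506 = 0.1532.
Q·(S₀ − S) = 334 × (2570 − 29.6) × 10⁻³ = 848.5 kg/d removed.
P_X = Y_obs · Q(S₀ − S) = 0.1532 × 848.5 = 130.0 kg VSS/d.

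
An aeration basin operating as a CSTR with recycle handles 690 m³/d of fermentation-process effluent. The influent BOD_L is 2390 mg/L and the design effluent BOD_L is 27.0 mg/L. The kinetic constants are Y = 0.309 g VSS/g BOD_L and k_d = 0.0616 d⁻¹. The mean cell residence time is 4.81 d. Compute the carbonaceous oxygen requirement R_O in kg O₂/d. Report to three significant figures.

Y_obs = Y / (1 + k_d θ_c) = 0.309 / (1 + 0.0616 × 4.81) = 0.309 / 1.296 = 0.2384.
Mass of BOD_L removed per day: Q(S₀ − S) = 690 × 2363 g/m³ = 1630 kg/d.
P_X = Y_obs·Q·(S₀ − S) = 0.2384 × 1630 = 388.7 kg VSS/d.
Carbonaceous O₂ demand = substrate oxidised − cell-mass equivalent = 1630 − 1.42 × 388.7 = 1079 kg O₂/d.

R_O ≈ 1080 kg O₂/d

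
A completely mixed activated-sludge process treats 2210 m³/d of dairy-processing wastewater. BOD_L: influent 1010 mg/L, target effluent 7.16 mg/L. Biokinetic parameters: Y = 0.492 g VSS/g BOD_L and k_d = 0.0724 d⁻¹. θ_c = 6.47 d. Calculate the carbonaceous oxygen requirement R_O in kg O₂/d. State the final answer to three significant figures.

Y_obs = Y / (1 + k_d θ_c) = 0.492 / (1 + 0.0724 × 6.47) = 0.492 / 1.468 = 0.3351.
Substrate removed = Q·(S₀ − S) = 2210 m³/d × (1010 − 7.16) g/m³ = 2.22×10^6 g/d = 2216 kg/d.
Biomass synthesised: P_X = Y_obs × 2216 = 742.6 kg VSS/d.
R_O = Q·ΔS − 1.42 P_X = 2216 − 1054 = 1162 kg O₂/d.

R_O ≈ 1160 kg O₂/d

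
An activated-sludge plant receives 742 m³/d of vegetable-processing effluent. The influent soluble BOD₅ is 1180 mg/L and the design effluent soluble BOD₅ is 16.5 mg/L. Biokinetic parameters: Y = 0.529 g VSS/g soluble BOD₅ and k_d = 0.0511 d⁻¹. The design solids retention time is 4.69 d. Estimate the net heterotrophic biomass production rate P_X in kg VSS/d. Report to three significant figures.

P_X ≈ 368 kg VSS/d

Observed yield with endogenous decay: Y_obs = Y / (1 + k_d·θ_c) = 0.529 / (1 + 0.0511 × 4.69) = 0.529 / 1.240 = 0.4267 g VSS/g soluble BOD₅.
Mass of soluble BOD₅ removed per day: Q(S₀ − S) = 742 × 1164 g/m³ = 863.3 kg/d.
So the net sludge growth is P_X = 0.4267 × 863.3 = 368.4 kg VSS/d.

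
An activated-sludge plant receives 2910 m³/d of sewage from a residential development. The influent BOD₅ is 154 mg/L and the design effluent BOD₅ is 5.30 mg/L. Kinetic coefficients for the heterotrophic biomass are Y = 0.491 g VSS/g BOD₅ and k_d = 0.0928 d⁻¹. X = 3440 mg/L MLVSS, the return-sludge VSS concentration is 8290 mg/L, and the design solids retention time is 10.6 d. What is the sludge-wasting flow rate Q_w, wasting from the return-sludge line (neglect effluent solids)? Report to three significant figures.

Q_w ≈ 12.9 m³/d

Steady-state biomass mass balance: V·X·(1 + k_d·θ_c) = Y·Q·(S₀ − S)·θ_c, so V = 0.491 × 2910 × (154 − 5.30) × 10.6 / [3440 × (1 + 0.0928 × 10.6)] = 2.25×10^6 / 6824 = 330.0 m³.
Wasting from the return line (neglecting effluent solids): Q_w = V·X / (θ_c·X_r) = 330.0 × 3440 / (10.6 × 8290) = 12.92 m³/d.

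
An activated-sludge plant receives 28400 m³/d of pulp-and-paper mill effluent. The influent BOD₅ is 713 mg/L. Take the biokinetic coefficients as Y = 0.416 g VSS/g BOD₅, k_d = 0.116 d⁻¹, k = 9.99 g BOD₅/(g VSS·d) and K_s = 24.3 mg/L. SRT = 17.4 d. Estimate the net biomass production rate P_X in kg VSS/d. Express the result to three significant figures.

From the Monod/SRT balance for a CMAS, S = K_s·(1+k_d θ_c)/[θ_c·(Y k − k_d) − 1] = 24.3 × (1 + 0.116 × 17.4) / [17.4 × (0.416 × 9.99 − 0.116) − 1] = 73.35 / 69.29 = 1.059 mg/L.
Correct the yield for decay: Y_obs = Y/(1 + k_d θ_c) = 0.416 / (1 + 0.116 × 17.4) = 0.416 / 3.018 = 0.1378.
ΔS = 713 − 1.06 = 711.9 mg/L, so the substrate removal rate is 28400 × 711.9/1000 = 20219 kg BOD₅/d.
Biomass produced: P_X = Y_obs·Q·ΔS = 0.1378 × 20219 ≈ 2787 kg VSS/d.

P_X ≈ 2790 kg VSS/d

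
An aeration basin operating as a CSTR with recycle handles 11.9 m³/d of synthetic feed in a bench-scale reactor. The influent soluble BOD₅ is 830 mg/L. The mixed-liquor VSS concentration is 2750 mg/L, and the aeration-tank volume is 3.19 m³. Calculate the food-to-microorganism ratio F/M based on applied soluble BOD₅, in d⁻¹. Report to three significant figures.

F/M ≈ 1.13 d⁻¹

Food-to-microorganism ratio F/M = Q S₀ / (V X) = 11.9 × 830 / (3.190 × 2750) = 1.126 d⁻¹.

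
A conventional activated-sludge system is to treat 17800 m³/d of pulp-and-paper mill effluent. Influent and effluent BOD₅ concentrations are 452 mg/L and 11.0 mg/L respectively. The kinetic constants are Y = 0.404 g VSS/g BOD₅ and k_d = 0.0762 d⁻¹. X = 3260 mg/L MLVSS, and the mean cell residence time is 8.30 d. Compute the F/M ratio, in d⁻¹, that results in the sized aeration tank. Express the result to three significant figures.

F/M ≈ 0.499 d⁻¹

Steady-state biomass mass balance: V·X·(1 + k_d·θ_c) = Y·Q·(S₀ − S)·θ_c, so V = 0.404 × 17800 × (452 − 11.0) × 8.30 / [3260 × (1 + 0.0762 × 8.30)] = 2.63×10^7 / 5322 = 4946 m³.
Food-to-microorganism ratio F/M = Q S₀ / (V X) = 17800 × 452 / (4946 × 3260) = 0.4990 d⁻¹.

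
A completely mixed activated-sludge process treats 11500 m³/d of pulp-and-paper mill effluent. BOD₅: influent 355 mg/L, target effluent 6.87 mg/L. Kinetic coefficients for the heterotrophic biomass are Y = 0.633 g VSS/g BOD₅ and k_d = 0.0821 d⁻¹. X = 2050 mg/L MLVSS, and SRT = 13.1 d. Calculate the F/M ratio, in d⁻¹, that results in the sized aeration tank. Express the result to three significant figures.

Steady-state biomass mass balance: V·X·(1 + k_d·θ_c) = Y·Q·(S₀ − S)·θ_c, so V = 0.633 × 11500 × (355 − 6.87) × 13.1 / [2050 × (1 + 0.0821 × 13.1)] = 3.32×10^7 / 4255 = 7803 m³.
Food-to-microorganism ratio F/M = Q S₀ / (V X) = 11500 × 355 / (7803 × 2050) = 0.2552 d⁻¹.

F/M ≈ 0.255 d⁻¹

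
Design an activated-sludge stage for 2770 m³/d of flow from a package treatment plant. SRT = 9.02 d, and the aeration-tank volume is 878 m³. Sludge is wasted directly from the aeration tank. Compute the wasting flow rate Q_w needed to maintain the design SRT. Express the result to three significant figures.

For wasting at MLVSS concentration, Q_w = V/θ_c = 878.0/9.02 = 97.34 m³/d.

Q_w ≈ 97.3 m³/d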